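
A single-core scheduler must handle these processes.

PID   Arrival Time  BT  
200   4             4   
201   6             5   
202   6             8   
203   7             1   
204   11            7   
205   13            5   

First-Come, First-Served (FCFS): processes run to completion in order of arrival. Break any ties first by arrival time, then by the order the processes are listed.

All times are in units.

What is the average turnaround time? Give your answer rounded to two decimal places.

13.33

Gantt: | idle 0-4 | 200 4-8 | 201 8-13 | 202 13-21 | 203 21-22 | 204 22-29 | 205 29-34 |
Completion: 200=8  201=13  202=21  203=22  204=29  205=34
Turnaround times: 200=4, 201=7, 202=15, 203=15, 204=18, 205=21
Average turnaround = (4+7+15+15+18+21) / 6 = 80/6 = 13.33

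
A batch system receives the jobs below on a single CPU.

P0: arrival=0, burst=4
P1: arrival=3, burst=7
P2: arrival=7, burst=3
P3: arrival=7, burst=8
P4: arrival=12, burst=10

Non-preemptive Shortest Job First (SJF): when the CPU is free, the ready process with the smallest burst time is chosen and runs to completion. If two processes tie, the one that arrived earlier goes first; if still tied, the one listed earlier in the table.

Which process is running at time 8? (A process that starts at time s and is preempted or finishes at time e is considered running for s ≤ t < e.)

P1

Gantt: | P0 0-4 | P1 4-11 | P2 11-14 | P3 14-22 | P4 22-32 |
Completion: P0=4  P1=11  P2=14  P3=22  P4=32
Turnaround (C−A): P0=4  P1=8  P2=7  P3=15  P4=20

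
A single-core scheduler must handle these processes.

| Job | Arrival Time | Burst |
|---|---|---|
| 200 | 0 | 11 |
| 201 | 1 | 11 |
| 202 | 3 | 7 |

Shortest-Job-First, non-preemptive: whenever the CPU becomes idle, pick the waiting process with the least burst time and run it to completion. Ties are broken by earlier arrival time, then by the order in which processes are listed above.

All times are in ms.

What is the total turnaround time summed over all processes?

54

Schedule: | 200 0-11 | 202 11-18 | 201 18-29 |
Completion: 200=11  201=29  202=18
Turnaround (C−A): 200=11  201=28  202=15
Turnaround = completion − arrival: 200=11, 201=28, 202=15
Total turnaround = 11 + 28 + 15 = 54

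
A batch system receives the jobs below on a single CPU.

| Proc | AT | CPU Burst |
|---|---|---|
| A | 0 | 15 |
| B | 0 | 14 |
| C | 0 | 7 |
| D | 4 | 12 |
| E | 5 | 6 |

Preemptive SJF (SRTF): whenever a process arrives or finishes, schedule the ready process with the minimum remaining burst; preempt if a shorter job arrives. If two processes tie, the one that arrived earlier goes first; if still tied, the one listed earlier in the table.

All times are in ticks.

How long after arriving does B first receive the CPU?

Timeline: | C 0-7 | E 7-13 | D 13-25 | B 25-39 | A 39-54 |
Completion: A=54  B=39  C=7  D=25  E=13
Turnaround (C−A): A=54  B=39  C=7  D=21  E=8
Response(B) = first start − arrival = 25 − 0 = 25

25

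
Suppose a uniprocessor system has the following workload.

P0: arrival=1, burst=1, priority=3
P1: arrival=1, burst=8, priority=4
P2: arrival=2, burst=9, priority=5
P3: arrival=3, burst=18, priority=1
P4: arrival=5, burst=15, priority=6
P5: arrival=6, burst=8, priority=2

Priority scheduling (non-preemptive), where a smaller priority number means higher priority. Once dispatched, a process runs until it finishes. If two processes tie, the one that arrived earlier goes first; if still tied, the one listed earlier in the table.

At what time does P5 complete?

36

Timeline: | idle 0-1 | P0 1-2 | P1 2-10 | P3 10-28 | P5 28-36 | P2 36-45 | P4 45-60 |
Completion: P0=2  P1=10  P2=45  P3=28  P4=60  P5=36
Turnaround (C−A): P0=1  P1=9  P2=43  P3=25  P4=55  P5=30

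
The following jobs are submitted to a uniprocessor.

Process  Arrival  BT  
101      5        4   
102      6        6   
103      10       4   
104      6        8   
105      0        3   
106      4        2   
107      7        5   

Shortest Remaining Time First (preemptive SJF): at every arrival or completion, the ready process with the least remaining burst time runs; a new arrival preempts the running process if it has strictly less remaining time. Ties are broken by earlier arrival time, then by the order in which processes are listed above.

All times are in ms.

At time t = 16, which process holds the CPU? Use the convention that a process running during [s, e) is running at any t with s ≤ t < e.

107

Timeline: | 105 0-3 | idle 3-4 | 106 4-6 | 101 6-10 | 103 10-14 | 107 14-19 | 102 19-25 | 104 25-33 |
Completion: 101=10  102=25  103=14  104=33  105=3  106=6  107=19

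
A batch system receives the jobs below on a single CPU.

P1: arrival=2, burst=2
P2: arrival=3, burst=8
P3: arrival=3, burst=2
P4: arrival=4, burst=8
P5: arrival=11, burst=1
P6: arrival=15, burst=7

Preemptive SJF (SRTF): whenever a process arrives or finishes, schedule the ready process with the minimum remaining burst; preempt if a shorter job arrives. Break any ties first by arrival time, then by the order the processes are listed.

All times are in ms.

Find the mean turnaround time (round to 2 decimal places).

Timeline: | idle 0-2 | P1 2-4 | P3 4-6 | P2 6-11 | P5 11-12 | P2 12-15 | P6 15-22 | P4 22-30 |
Completion: P1=4  P2=15  P3=6  P4=30  P5=12  P6=22
Turnaround (C−A): P1=2  P2=12  P3=3  P4=26  P5=1  P6=7
Turnaround times: P1=2, P2=12, P3=3, P4=26, P5=1, P6=7
Average turnaround = (2+12+3+26+1+7) / 6 = 51/6 = 8.50

8.50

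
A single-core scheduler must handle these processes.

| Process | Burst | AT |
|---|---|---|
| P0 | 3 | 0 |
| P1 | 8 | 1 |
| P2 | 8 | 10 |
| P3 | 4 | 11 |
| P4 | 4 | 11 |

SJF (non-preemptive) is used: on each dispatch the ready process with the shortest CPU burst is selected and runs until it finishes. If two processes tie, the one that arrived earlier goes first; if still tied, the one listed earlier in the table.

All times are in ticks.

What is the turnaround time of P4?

8

Schedule: | P0 0-3 | P1 3-11 | P3 11-15 | P4 15-19 | P2 19-27 |
Completion: P0=3  P1=11  P2=27  P3=15  P4=19
Turnaround (C−A): P0=3  P1=10  P2=17  P3=4  P4=8
Turnaround(P4) = completion − arrival = 19 − 11 = 8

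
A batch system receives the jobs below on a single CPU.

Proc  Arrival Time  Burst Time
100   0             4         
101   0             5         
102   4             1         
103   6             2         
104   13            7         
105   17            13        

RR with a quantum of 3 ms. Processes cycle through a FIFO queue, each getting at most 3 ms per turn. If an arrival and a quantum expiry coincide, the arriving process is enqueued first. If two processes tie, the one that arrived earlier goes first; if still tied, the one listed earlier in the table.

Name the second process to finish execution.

102

Gantt: | 100 0-3 | 101 3-6 | 100 6-7 | 102 7-8 | 103 8-10 | 101 10-12 | idle 12-13 | 104 13-19 | 105 19-22 | 104 22-23 | 105 23-33 |
Completion: 100=7  101=12  102=8  103=10  104=23  105=33
Finish order: 100 → 102 → 103 → 101 → 104 → 105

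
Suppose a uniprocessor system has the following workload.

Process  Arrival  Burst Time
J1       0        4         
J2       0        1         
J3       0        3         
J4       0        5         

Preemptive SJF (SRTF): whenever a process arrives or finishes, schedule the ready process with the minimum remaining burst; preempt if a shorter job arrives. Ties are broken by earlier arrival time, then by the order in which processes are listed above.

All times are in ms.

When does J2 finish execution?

1

Timeline: | J2 0-1 | J3 1-4 | J1 4-8 | J4 8-13 |
Completion: J1=8  J2=1  J3=4  J4=13
Turnaround (C−A): J1=8  J2=1  J3=4  J4=13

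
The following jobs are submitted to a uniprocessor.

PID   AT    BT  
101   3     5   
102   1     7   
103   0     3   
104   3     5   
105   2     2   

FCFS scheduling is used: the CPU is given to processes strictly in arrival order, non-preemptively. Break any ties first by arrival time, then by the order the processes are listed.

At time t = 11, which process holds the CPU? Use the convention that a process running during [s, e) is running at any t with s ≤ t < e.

105

Schedule: | 103 0-3 | 102 3-10 | 105 10-12 | 101 12-17 | 104 17-22 |
Completion: 101=17  102=10  103=3  104=22  105=12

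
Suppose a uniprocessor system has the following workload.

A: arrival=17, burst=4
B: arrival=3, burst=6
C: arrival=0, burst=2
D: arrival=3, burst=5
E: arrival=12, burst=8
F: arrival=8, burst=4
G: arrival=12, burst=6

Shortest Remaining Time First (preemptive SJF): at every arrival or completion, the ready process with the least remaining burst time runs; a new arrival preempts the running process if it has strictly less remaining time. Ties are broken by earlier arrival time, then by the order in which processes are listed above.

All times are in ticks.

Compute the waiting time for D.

0

Timeline: | C 0-2 | idle 2-3 | D 3-8 | F 8-12 | B 12-18 | A 18-22 | G 22-28 | E 28-36 |
Completion: A=22  B=18  C=2  D=8  E=36  F=12  G=28
Turnaround (C−A): A=5  B=15  C=2  D=5  E=24  F=4  G=16
Waiting(D) = turnaround − burst = 5 − 5 = 0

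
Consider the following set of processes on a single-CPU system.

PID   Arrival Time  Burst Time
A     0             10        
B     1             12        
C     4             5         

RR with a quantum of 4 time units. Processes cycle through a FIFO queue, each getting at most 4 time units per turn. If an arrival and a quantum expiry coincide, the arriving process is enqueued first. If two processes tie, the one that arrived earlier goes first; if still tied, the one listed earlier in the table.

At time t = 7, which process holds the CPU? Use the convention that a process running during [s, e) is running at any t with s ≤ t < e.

B

Timeline: | A 0-4 | B 4-8 | C 8-12 | A 12-16 | B 16-20 | C 20-21 | A 21-23 | B 23-27 |
Completion: A=23  B=27  C=21
Turnaround (C−A): A=23  B=26  C=17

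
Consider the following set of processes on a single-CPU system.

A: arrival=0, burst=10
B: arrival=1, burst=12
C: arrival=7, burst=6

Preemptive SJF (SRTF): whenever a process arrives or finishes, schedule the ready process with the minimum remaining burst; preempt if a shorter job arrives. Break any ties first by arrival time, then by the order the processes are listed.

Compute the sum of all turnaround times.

Timeline: | A 0-10 | C 10-16 | B 16-28 |
Completion: A=10  B=28  C=16
Turnaround = completion − arrival: A=10, B=27, C=9
Total turnaround = 10 + 27 + 9 = 46

46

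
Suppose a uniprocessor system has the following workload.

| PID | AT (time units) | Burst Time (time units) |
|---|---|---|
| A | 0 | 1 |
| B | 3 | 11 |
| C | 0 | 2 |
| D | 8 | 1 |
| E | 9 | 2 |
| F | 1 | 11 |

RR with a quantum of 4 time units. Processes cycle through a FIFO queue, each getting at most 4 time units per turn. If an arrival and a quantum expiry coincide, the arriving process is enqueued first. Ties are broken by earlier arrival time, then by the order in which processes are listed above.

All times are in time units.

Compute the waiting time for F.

13

Timeline: | A 0-1 | C 1-3 | F 3-7 | B 7-11 | F 11-15 | D 15-16 | E 16-18 | B 18-22 | F 22-25 | B 25-28 |
Completion: A=1  B=28  C=3  D=16  E=18  F=25
Turnaround (C−A): A=1  B=25  C=3  D=8  E=9  F=24
Waiting(F) = turnaround − burst = 24 − 11 = 13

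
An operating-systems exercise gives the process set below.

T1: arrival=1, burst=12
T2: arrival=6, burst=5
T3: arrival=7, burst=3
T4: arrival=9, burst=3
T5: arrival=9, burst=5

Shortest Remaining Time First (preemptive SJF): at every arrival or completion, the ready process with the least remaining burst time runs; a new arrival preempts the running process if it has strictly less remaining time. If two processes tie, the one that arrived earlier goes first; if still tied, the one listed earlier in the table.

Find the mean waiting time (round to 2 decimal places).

Schedule: | idle 0-1 | T1 1-6 | T2 6-7 | T3 7-10 | T4 10-13 | T2 13-17 | T5 17-22 | T1 22-29 |
Completion: T1=29  T2=17  T3=10  T4=13  T5=22
Waiting times: T1=16, T2=6, T3=0, T4=1, T5=8
Average waiting = (16+6+0+1+8) / 5 = 31/5 = 6.20

6.20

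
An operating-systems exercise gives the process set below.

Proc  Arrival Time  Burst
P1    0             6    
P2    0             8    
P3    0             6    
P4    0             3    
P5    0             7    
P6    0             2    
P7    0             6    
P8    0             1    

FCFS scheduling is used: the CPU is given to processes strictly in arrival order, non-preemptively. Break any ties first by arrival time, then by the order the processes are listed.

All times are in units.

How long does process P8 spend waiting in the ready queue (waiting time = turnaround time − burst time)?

Timeline: | P1 0-6 | P2 6-14 | P3 14-20 | P4 20-23 | P5 23-30 | P6 30-32 | P7 32-38 | P8 38-39 |
Completion: P1=6  P2=14  P3=20  P4=23  P5=30  P6=32  P7=38  P8=39
Turnaround (C−A): P1=6  P2=14  P3=20  P4=23  P5=30  P6=32  P7=38  P8=39
Waiting(P8) = turnaround − burst = 39 − 1 = 38

38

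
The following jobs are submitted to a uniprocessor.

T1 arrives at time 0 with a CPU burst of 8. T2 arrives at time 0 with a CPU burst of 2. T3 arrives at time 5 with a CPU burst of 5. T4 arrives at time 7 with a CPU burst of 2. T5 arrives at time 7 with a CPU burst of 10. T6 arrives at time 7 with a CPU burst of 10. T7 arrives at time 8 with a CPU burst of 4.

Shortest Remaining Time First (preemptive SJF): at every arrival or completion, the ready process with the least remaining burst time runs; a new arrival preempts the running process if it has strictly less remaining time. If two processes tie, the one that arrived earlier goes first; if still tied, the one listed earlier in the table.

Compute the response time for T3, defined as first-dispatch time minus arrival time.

11

Gantt: | T2 0-2 | T1 2-7 | T4 7-9 | T1 9-12 | T7 12-16 | T3 16-21 | T5 21-31 | T6 31-41 |
Completion: T1=12  T2=2  T3=21  T4=9  T5=31  T6=41  T7=16
Response(T3) = first start − arrival = 16 − 5 = 11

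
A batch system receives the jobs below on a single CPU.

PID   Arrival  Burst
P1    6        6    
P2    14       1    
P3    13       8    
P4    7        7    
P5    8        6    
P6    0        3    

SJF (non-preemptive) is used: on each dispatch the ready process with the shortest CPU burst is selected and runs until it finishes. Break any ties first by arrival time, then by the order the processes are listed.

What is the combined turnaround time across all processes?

Timeline: | P6 0-3 | idle 3-6 | P1 6-12 | P5 12-18 | P2 18-19 | P4 19-26 | P3 26-34 |
Completion: P1=12  P2=19  P3=34  P4=26  P5=18  P6=3
Turnaround = completion − arrival: P1=6, P2=5, P3=21, P4=19, P5=10, P6=3
Total turnaround = 6 + 5 + 21 + 19 + 10 + 3 = 64

64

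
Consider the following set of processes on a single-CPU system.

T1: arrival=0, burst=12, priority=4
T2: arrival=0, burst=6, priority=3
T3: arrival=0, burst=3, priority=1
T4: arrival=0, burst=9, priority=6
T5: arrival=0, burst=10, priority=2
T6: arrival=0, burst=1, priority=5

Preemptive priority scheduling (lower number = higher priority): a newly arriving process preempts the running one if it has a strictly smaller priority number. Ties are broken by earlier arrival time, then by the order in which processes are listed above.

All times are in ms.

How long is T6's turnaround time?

Gantt: | T3 0-3 | T5 3-13 | T2 13-19 | T1 19-31 | T6 31-32 | T4 32-41 |
Completion: T1=31  T2=19  T3=3  T4=41  T5=13  T6=32
Turnaround (C−A): T1=31  T2=19  T3=3  T4=41  T5=13  T6=32
Turnaround(T6) = completion − arrival = 32 − 0 = 32

32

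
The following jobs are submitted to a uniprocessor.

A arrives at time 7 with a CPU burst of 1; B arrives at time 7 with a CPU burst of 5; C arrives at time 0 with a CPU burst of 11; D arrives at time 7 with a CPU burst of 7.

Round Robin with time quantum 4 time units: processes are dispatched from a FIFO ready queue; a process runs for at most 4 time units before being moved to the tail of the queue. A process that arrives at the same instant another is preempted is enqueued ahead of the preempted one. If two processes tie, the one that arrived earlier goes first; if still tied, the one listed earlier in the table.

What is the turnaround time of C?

Timeline: | C 0-8 | A 8-9 | B 9-13 | D 13-17 | C 17-20 | B 20-21 | D 21-24 |
Completion: A=9  B=21  C=20  D=24
Turnaround (C−A): A=2  B=14  C=20  D=17
Turnaround(C) = completion − arrival = 20 − 0 = 20

20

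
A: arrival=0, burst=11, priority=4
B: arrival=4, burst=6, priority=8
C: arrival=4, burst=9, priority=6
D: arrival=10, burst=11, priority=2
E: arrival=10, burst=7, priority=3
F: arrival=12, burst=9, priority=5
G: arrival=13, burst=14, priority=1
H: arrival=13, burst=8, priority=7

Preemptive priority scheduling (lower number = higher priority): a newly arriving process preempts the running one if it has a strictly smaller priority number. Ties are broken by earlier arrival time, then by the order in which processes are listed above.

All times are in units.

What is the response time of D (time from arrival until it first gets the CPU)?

0

Gantt: | A 0-10 | D 10-13 | G 13-27 | D 27-35 | E 35-42 | A 42-43 | F 43-52 | C 52-61 | H 61-69 | B 69-75 |
Completion: A=43  B=75  C=61  D=35  E=42  F=52  G=27  H=69
Turnaround (C−A): A=43  B=71  C=57  D=25  E=32  F=40  G=14  H=56
Response(D) = first start − arrival = 10 − 10 = 0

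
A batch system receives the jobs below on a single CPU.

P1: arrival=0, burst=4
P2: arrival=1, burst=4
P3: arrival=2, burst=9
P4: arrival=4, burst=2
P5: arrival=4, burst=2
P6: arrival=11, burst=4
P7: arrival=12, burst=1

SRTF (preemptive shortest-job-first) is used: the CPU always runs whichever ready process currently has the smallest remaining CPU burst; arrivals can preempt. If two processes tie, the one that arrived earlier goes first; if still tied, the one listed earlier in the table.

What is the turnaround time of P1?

Gantt: | P1 0-4 | P4 4-6 | P5 6-8 | P2 8-12 | P7 12-13 | P6 13-17 | P3 17-26 |
Completion: P1=4  P2=12  P3=26  P4=6  P5=8  P6=17  P7=13
Turnaround(P1) = completion − arrival = 4 − 0 = 4

4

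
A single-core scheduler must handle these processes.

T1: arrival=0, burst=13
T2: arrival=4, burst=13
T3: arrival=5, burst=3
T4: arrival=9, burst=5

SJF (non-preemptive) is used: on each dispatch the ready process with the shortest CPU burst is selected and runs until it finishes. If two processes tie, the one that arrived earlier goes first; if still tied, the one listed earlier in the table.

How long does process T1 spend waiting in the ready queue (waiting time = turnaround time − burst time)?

Gantt: | T1 0-13 | T3 13-16 | T4 16-21 | T2 21-34 |
Completion: T1=13  T2=34  T3=16  T4=21
Turnaround (C−A): T1=13  T2=30  T3=11  T4=12
Waiting(T1) = turnaround − burst = 13 − 13 = 0

0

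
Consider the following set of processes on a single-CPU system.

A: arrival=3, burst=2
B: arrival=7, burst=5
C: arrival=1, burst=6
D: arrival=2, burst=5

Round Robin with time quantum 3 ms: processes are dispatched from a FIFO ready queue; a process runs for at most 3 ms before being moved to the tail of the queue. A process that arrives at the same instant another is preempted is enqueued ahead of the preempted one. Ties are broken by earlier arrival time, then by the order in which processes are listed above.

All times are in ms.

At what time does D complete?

17

Timeline: | idle 0-1 | C 1-4 | D 4-7 | A 7-9 | C 9-12 | B 12-15 | D 15-17 | B 17-19 |
Completion: A=9  B=19  C=12  D=17
Turnaround (C−A): A=6  B=12  C=11  D=15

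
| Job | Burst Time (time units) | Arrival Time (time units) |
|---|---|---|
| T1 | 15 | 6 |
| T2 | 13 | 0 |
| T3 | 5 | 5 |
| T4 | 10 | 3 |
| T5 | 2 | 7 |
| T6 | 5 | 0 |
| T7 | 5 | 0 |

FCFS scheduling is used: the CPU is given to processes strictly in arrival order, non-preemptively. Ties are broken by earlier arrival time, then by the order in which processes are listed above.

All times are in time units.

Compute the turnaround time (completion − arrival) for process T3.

33

Schedule: | T2 0-13 | T6 13-18 | T7 18-23 | T4 23-33 | T3 33-38 | T1 38-53 | T5 53-55 |
Completion: T1=53  T2=13  T3=38  T4=33  T5=55  T6=18  T7=23
Turnaround (C−A): T1=47  T2=13  T3=33  T4=30  T5=48  T6=18  T7=23
Turnaround(T3) = completion − arrival = 38 − 5 = 33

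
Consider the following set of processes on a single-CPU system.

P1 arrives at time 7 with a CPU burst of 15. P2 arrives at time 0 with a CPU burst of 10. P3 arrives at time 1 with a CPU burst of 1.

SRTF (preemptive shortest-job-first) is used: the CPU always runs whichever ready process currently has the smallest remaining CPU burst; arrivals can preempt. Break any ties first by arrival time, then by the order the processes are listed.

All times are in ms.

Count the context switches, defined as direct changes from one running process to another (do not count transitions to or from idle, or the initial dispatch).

Timeline: | P2 0-1 | P3 1-2 | P2 2-11 | P1 11-26 |
Completion: P1=26  P2=11  P3=2

3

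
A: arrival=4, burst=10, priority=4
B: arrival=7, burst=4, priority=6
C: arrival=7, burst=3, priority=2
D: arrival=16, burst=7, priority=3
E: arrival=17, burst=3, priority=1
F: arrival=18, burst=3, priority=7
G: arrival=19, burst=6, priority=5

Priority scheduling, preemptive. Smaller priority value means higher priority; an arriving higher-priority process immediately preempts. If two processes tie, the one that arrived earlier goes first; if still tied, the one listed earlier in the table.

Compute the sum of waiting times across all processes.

Gantt: | idle 0-4 | A 4-7 | C 7-10 | A 10-16 | D 16-17 | E 17-20 | D 20-26 | A 26-27 | G 27-33 | B 33-37 | F 37-40 |
Completion: A=27  B=37  C=10  D=26  E=20  F=40  G=33
Turnaround (C−A): A=23  B=30  C=3  D=10  E=3  F=22  G=14
Waiting = turnaround − burst: A=13, B=26, C=0, D=3, E=0, F=19, G=8
Total waiting = 13 + 26 + 0 + 3 + 0 + 19 + 8 = 69

69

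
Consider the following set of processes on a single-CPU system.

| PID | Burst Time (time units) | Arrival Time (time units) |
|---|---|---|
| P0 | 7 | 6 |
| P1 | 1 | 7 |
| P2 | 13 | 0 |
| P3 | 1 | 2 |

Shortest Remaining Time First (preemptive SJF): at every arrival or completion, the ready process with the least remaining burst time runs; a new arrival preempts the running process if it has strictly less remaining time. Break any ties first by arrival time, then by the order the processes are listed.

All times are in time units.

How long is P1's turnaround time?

1

Gantt: | P2 0-2 | P3 2-3 | P2 3-6 | P0 6-7 | P1 7-8 | P0 8-14 | P2 14-22 |
Completion: P0=14  P1=8  P2=22  P3=3
Turnaround (C−A): P0=8  P1=1  P2=22  P3=1
Turnaround(P1) = completion − arrival = 8 − 7 = 1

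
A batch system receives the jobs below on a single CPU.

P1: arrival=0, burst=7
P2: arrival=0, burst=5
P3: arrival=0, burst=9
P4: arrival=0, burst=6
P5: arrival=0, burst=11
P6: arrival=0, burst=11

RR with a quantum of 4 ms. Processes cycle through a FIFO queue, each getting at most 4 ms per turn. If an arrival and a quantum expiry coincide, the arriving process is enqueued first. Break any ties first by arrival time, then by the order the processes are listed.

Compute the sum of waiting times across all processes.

178

Gantt: | P1 0-4 | P2 4-8 | P3 8-12 | P4 12-16 | P5 16-20 | P6 20-24 | P1 24-27 | P2 27-28 | P3 28-32 | P4 32-34 | P5 34-38 | P6 38-42 | P3 42-43 | P5 43-46 | P6 46-49 |
Completion: P1=27  P2=28  P3=43  P4=34  P5=46  P6=49
Turnaround (C−A): P1=27  P2=28  P3=43  P4=34  P5=46  P6=49
Waiting = turnaround − burst: P1=20, P2=23, P3=34, P4=28, P5=35, P6=38
Total waiting = 20 + 23 + 34 + 28 + 35 + 38 = 178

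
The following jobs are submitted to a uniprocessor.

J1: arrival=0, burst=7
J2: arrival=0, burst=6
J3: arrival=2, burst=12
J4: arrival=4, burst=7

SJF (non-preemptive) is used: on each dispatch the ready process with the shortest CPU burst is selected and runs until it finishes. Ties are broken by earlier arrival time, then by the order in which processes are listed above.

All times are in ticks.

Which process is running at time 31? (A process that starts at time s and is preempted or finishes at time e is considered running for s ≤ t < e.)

J3

Schedule: | J2 0-6 | J1 6-13 | J4 13-20 | J3 20-32 |
Completion: J1=13  J2=6  J3=32  J4=20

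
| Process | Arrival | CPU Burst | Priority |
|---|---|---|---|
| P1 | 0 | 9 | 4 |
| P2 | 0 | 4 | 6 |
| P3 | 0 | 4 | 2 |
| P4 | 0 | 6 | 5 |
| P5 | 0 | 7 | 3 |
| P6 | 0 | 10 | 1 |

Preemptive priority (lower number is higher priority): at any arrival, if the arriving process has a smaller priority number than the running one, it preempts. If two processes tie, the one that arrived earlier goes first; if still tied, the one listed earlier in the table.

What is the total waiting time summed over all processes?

Gantt: | P6 0-10 | P3 10-14 | P5 14-21 | P1 21-30 | P4 30-36 | P2 36-40 |
Completion: P1=30  P2=40  P3=14  P4=36  P5=21  P6=10
Turnaround (C−A): P1=30  P2=40  P3=14  P4=36  P5=21  P6=10
Waiting = turnaround − burst: P1=21, P2=36, P3=10, P4=30, P5=14, P6=0
Total waiting = 21 + 36 + 10 + 30 + 14 + 0 = 111

111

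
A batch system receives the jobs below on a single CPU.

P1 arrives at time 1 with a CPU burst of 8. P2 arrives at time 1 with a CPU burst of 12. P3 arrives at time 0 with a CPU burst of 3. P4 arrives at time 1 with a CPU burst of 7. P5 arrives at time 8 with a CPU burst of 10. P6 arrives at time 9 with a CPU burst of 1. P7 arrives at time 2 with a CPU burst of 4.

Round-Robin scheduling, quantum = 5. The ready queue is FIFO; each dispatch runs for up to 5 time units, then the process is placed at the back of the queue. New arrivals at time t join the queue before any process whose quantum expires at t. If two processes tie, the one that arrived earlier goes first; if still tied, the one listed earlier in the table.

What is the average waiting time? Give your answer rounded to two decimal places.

20.71

Timeline: | P3 0-3 | P1 3-8 | P2 8-13 | P4 13-18 | P7 18-22 | P5 22-27 | P1 27-30 | P6 30-31 | P2 31-36 | P4 36-38 | P5 38-43 | P2 43-45 |
Completion: P1=30  P2=45  P3=3  P4=38  P5=43  P6=31  P7=22
Turnaround (C−A): P1=29  P2=44  P3=3  P4=37  P5=35  P6=22  P7=20
Waiting times: P1=21, P2=32, P3=0, P4=30, P5=25, P6=21, P7=16
Average waiting = (21+32+0+30+25+21+16) / 7 = 145/7 = 20.71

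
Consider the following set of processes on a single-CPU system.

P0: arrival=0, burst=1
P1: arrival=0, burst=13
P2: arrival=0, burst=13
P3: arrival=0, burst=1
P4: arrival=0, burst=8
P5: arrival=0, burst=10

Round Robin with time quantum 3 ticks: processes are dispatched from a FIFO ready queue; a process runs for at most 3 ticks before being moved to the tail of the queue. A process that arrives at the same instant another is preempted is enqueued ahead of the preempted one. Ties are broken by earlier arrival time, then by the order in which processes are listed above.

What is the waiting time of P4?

26

Schedule: | P0 0-1 | P1 1-4 | P2 4-7 | P3 7-8 | P4 8-11 | P5 11-14 | P1 14-17 | P2 17-20 | P4 20-23 | P5 23-26 | P1 26-29 | P2 29-32 | P4 32-34 | P5 34-37 | P1 37-40 | P2 40-43 | P5 43-44 | P1 44-45 | P2 45-46 |
Completion: P0=1  P1=45  P2=46  P3=8  P4=34  P5=44
Turnaround (C−A): P0=1  P1=45  P2=46  P3=8  P4=34  P5=44
Waiting(P4) = turnaround − burst = 34 − 8 = 26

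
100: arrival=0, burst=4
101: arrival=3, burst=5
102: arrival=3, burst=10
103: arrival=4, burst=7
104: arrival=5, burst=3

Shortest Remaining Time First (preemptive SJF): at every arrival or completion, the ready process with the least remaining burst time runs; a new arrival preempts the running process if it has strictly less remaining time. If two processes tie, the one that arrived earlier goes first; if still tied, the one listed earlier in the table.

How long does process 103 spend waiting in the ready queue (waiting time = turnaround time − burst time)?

Schedule: | 100 0-4 | 101 4-5 | 104 5-8 | 101 8-12 | 103 12-19 | 102 19-29 |
Completion: 100=4  101=12  102=29  103=19  104=8
Turnaround (C−A): 100=4  101=9  102=26  103=15  104=3
Waiting(103) = turnaround − burst = 15 − 7 = 8

8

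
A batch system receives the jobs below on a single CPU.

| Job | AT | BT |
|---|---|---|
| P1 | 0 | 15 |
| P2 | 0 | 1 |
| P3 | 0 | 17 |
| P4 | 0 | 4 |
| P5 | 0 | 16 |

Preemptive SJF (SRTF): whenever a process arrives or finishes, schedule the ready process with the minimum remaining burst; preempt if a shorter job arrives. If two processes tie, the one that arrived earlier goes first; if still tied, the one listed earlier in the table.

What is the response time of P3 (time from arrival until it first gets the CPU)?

36

Timeline: | P2 0-1 | P4 1-5 | P1 5-20 | P5 20-36 | P3 36-53 |
Completion: P1=20  P2=1  P3=53  P4=5  P5=36
Turnaround (C−A): P1=20  P2=1  P3=53  P4=5  P5=36
Response(P3) = first start − arrival = 36 − 0 = 36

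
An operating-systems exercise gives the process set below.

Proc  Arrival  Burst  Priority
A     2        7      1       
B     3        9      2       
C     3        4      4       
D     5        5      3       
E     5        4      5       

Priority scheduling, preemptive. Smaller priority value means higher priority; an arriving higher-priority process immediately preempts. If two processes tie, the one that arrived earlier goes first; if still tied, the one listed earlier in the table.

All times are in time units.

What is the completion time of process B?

Timeline: | idle 0-2 | A 2-9 | B 9-18 | D 18-23 | C 23-27 | E 27-31 |
Completion: A=9  B=18  C=27  D=23  E=31
Turnaround (C−A): A=7  B=15  C=24  D=18  E=26

18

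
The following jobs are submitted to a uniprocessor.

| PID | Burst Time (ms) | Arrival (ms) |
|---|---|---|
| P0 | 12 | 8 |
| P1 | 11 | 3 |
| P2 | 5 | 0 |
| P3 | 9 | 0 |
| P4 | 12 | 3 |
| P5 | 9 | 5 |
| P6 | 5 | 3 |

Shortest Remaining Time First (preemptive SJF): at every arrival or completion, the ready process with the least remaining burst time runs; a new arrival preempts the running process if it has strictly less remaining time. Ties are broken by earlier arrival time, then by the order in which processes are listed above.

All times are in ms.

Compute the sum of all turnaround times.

193

Schedule: | P2 0-5 | P6 5-10 | P3 10-19 | P5 19-28 | P1 28-39 | P4 39-51 | P0 51-63 |
Completion: P0=63  P1=39  P2=5  P3=19  P4=51  P5=28  P6=10
Turnaround = completion − arrival: P0=55, P1=36, P2=5, P3=19, P4=48, P5=23, P6=7
Total turnaround = 55 + 36 + 5 + 19 + 48 + 23 + 7 = 193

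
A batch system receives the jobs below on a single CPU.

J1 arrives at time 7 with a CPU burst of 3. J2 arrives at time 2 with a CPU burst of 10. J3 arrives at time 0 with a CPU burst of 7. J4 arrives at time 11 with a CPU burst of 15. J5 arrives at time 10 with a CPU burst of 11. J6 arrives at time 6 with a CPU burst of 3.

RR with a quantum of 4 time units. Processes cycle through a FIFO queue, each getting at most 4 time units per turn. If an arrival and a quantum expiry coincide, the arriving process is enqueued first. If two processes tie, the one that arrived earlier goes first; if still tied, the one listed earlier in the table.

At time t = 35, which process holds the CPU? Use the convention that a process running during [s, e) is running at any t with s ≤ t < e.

Timeline: | J3 0-4 | J2 4-8 | J3 8-11 | J6 11-14 | J1 14-17 | J2 17-21 | J5 21-25 | J4 25-29 | J2 29-31 | J5 31-35 | J4 35-39 | J5 39-42 | J4 42-49 |
Completion: J1=17  J2=31  J3=11  J4=49  J5=42  J6=14

J4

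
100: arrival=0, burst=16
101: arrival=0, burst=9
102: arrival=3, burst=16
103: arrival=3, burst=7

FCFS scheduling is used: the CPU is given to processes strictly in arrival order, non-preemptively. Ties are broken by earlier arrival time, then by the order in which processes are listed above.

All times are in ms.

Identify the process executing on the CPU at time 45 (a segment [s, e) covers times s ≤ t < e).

103

Schedule: | 100 0-16 | 101 16-25 | 102 25-41 | 103 41-48 |
Completion: 100=16  101=25  102=41  103=48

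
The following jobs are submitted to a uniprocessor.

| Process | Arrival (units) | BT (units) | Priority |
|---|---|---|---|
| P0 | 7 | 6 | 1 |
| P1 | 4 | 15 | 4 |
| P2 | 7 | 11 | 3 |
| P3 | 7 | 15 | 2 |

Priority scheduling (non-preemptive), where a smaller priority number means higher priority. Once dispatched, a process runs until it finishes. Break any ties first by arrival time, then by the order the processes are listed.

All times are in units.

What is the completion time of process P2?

Schedule: | idle 0-4 | P1 4-19 | P0 19-25 | P3 25-40 | P2 40-51 |
Completion: P0=25  P1=19  P2=51  P3=40
Turnaround (C−A): P0=18  P1=15  P2=44  P3=33

51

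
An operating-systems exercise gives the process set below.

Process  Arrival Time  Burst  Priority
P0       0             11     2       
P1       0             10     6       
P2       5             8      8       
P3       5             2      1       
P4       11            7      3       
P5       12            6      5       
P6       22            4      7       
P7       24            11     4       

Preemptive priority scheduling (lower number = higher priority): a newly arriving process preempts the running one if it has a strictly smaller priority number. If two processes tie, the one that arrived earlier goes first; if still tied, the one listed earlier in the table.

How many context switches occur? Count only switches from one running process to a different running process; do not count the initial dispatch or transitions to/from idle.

Schedule: | P0 0-5 | P3 5-7 | P0 7-13 | P4 13-20 | P5 20-24 | P7 24-35 | P5 35-37 | P1 37-47 | P6 47-51 | P2 51-59 |
Completion: P0=13  P1=47  P2=59  P3=7  P4=20  P5=37  P6=51  P7=35

9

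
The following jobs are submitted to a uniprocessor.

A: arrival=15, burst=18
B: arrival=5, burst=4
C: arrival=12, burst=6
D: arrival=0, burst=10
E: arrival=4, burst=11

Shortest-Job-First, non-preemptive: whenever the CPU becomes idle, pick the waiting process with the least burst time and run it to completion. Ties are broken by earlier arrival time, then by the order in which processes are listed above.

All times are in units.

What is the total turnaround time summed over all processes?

Timeline: | D 0-10 | B 10-14 | C 14-20 | E 20-31 | A 31-49 |
Completion: A=49  B=14  C=20  D=10  E=31
Turnaround = completion − arrival: A=34, B=9, C=8, D=10, E=27
Total turnaround = 34 + 9 + 8 + 10 + 27 = 88

88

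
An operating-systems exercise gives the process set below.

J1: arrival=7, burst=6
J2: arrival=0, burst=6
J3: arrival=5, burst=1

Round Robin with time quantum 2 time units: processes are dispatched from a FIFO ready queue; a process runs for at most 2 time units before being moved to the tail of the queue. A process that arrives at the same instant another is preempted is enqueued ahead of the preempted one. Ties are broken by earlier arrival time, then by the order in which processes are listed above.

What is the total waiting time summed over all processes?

Timeline: | J2 0-6 | J3 6-7 | J1 7-13 |
Completion: J1=13  J2=6  J3=7
Waiting = turnaround − burst: J1=0, J2=0, J3=1
Total waiting = 0 + 0 + 1 = 1

1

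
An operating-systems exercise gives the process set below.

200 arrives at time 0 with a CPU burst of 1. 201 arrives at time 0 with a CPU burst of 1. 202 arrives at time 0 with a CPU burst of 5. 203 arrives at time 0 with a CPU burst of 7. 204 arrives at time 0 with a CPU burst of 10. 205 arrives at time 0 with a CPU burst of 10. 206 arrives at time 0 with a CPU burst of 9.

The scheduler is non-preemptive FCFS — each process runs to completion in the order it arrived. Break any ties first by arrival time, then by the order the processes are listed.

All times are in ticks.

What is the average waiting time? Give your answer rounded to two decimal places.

Gantt: | 200 0-1 | 201 1-2 | 202 2-7 | 203 7-14 | 204 14-24 | 205 24-34 | 206 34-43 |
Completion: 200=1  201=2  202=7  203=14  204=24  205=34  206=43
Waiting times: 200=0, 201=1, 202=2, 203=7, 204=14, 205=24, 206=34
Average waiting = (0+1+2+7+14+24+34) / 7 = 82/7 = 11.71

11.71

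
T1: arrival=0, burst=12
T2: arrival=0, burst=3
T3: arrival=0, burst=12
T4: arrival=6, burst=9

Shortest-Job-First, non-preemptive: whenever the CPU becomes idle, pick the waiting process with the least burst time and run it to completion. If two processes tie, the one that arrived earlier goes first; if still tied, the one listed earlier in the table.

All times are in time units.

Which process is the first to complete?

T2

Schedule: | T2 0-3 | T1 3-15 | T4 15-24 | T3 24-36 |
Completion: T1=15  T2=3  T3=36  T4=24
Finish order: T2 → T1 → T4 → T3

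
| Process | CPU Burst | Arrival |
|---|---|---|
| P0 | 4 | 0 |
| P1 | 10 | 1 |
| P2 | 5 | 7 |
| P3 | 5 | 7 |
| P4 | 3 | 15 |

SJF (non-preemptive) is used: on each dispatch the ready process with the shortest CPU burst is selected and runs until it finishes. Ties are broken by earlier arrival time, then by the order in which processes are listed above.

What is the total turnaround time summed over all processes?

Gantt: | P0 0-4 | P1 4-14 | P2 14-19 | P4 19-22 | P3 22-27 |
Completion: P0=4  P1=14  P2=19  P3=27  P4=22
Turnaround (C−A): P0=4  P1=13  P2=12  P3=20  P4=7
Turnaround = completion − arrival: P0=4, P1=13, P2=12, P3=20, P4=7
Total turnaround = 4 + 13 + 12 + 20 + 7 = 56

56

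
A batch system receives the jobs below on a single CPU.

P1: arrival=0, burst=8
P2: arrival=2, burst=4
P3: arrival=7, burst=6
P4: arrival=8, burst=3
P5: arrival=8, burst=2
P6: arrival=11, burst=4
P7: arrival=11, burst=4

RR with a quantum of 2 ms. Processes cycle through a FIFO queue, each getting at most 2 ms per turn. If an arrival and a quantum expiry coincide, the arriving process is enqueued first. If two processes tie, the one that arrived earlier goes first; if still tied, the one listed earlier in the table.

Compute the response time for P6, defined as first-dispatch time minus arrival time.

7

Timeline: | P1 0-2 | P2 2-4 | P1 4-6 | P2 6-8 | P1 8-10 | P3 10-12 | P4 12-14 | P5 14-16 | P1 16-18 | P6 18-20 | P7 20-22 | P3 22-24 | P4 24-25 | P6 25-27 | P7 27-29 | P3 29-31 |
Completion: P1=18  P2=8  P3=31  P4=25  P5=16  P6=27  P7=29
Turnaround (C−A): P1=18  P2=6  P3=24  P4=17  P5=8  P6=16  P7=18
Response(P6) = first start − arrival = 18 − 11 = 7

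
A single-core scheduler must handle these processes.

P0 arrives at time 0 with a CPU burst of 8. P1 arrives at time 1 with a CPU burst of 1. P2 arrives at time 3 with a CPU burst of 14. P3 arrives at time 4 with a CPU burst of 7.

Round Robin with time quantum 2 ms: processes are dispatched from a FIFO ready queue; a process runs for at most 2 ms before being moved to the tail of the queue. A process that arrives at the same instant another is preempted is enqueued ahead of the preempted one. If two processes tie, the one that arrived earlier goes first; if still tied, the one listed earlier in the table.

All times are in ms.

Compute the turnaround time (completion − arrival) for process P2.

Timeline: | P0 0-2 | P1 2-3 | P0 3-5 | P2 5-7 | P3 7-9 | P0 9-11 | P2 11-13 | P3 13-15 | P0 15-17 | P2 17-19 | P3 19-21 | P2 21-23 | P3 23-24 | P2 24-30 |
Completion: P0=17  P1=3  P2=30  P3=24
Turnaround(P2) = completion − arrival = 30 − 3 = 27

27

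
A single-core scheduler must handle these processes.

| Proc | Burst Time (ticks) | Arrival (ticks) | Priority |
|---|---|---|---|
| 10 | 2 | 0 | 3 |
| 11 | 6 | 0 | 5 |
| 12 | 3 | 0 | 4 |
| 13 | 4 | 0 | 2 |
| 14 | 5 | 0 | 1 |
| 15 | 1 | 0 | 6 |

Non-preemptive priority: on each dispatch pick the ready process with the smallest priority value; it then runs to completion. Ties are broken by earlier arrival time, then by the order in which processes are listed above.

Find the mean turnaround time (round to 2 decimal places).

13.33

Timeline: | 14 0-5 | 13 5-9 | 10 9-11 | 12 11-14 | 11 14-20 | 15 20-21 |
Completion: 10=11  11=20  12=14  13=9  14=5  15=21
Turnaround times: 10=11, 11=20, 12=14, 13=9, 14=5, 15=21
Average turnaround = (11+20+14+9+5+21) / 6 = 80/6 = 13.33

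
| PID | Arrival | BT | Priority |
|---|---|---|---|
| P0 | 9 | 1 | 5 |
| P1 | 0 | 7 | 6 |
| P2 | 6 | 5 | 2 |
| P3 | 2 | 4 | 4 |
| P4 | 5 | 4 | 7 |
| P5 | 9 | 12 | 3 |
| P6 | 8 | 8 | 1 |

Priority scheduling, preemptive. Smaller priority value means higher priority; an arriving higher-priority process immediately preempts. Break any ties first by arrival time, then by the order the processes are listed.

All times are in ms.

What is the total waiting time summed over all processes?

102

Schedule: | P1 0-2 | P3 2-6 | P2 6-8 | P6 8-16 | P2 16-19 | P5 19-31 | P0 31-32 | P1 32-37 | P4 37-41 |
Completion: P0=32  P1=37  P2=19  P3=6  P4=41  P5=31  P6=16
Turnaround (C−A): P0=23  P1=37  P2=13  P3=4  P4=36  P5=22  P6=8
Waiting = turnaround − burst: P0=22, P1=30, P2=8, P3=0, P4=32, P5=10, P6=0
Total waiting = 22 + 30 + 8 + 0 + 32 + 10 + 0 = 102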